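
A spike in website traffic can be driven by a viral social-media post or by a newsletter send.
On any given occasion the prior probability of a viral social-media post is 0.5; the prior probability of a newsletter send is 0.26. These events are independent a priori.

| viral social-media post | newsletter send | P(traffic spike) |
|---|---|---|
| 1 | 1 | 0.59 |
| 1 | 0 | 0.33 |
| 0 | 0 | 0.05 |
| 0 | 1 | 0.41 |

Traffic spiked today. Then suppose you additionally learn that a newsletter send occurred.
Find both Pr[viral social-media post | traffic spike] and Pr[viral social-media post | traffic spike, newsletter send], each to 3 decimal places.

Pr[viral social-media post | traffic spike] ≈ 0.735; Pr[viral social-media post | traffic spike, newsletter send] ≈ 0.590

Sum P(traffic spike|·) weighted by the priors over the 4 (viral social-media post, newsletter send) configurations:
  P(traffic spike) = 0.05·0.5·0.74 + 0.41·0.5·0.26 + 0.33·0.5·0.74 + 0.59·0.5·0.26
        = 0.018500 + 0.053300 + 0.122100 + 0.076700 = 0.270600
Keeping only the viral social-media post-present terms gives 0.198800, so
  P(viral social-media post | traffic spike) = 0.198800 / 0.270600 ≈ 0.735

Now condition on the additional information:
Sum P(traffic spike|·) weighted by the priors over both values of viral social-media post:
  P(traffic spike | newsletter send) = 0.41×0.5 + 0.59×0.5
        = 0.205000 + 0.295000 = 0.500000
Keeping only the viral social-media post-present terms gives 0.295000, so
  P(viral social-media post | traffic spike, newsletter send) = 0.295000 / 0.500000 ≈ 0.590
— newsletter send explains away the evidence for viral social-media post.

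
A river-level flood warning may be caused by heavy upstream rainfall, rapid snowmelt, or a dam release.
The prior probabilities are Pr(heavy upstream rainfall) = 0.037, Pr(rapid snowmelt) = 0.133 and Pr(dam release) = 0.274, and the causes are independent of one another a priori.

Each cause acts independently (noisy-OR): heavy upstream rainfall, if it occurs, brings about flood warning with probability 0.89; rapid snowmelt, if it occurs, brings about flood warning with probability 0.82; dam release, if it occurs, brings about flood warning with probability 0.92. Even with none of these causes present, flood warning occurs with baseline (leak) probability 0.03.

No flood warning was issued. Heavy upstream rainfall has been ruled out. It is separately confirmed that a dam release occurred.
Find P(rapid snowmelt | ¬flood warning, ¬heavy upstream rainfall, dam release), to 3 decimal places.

P(rapid snowmelt | ¬flood warning, ¬heavy upstream rainfall, dam release) ≈ 0.027

Under noisy-OR, P(flood warning | causes) = 1 − (1−0.03)·∏(1−qᵢ) over the active causes.
By total probability over both values of rapid snowmelt:
  P(¬flood warning | ¬heavy upstream rainfall, dam release) = 0.0776*0.867 + 0.013968*0.133
        = 0.067279 + 0.001858 = 0.069137
Keeping only the rapid snowmelt-present terms gives 0.001858, so
  P(rapid snowmelt | ¬flood warning, ¬heavy upstream rainfall, dam release) = 0.001858 / 0.069137 ≈ 0.027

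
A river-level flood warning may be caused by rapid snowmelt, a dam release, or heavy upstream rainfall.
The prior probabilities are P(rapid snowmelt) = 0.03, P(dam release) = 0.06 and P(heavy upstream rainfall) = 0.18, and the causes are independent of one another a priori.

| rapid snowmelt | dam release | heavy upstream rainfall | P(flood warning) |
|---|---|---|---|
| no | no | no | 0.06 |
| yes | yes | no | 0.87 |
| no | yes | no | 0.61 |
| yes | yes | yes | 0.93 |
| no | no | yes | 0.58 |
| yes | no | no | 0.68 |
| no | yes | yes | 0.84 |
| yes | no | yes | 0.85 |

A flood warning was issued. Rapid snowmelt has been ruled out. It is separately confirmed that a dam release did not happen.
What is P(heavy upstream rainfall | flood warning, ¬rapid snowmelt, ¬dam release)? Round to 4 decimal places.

Numerator (weight on configurations with heavy upstream rainfall): 0.58*0.18 = 0.104400
Normalizer over all consistent configurations: 0.06*0.82 + 0.58*0.18 = 0.153600
Posterior = 0.104400 / 0.153600 ≈ 0.6797

P(heavy upstream rainfall | flood warning, ¬rapid snowmelt, ¬dam release) ≈ 0.6797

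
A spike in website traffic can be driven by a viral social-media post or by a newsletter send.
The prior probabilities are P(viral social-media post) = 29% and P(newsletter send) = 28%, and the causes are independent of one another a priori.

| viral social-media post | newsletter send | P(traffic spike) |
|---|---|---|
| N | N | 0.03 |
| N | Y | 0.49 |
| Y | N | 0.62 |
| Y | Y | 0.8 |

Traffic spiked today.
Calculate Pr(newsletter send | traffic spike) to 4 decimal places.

By total probability over the 4 (viral social-media post, newsletter send) configurations:
  P(traffic spike) = 0.03·0.71·0.72 + 0.49·0.71·0.28 + 0.62·0.29·0.72 + 0.8·0.29·0.28
        = 0.015336 + 0.097412 + 0.129456 + 0.064960 = 0.307164
Configurations with newsletter send contribute 0.162372, so
  P(newsletter send | traffic spike) = 0.162372 / 0.307164 ≈ 0.5286

Pr(newsletter send | traffic spike) ≈ 0.5286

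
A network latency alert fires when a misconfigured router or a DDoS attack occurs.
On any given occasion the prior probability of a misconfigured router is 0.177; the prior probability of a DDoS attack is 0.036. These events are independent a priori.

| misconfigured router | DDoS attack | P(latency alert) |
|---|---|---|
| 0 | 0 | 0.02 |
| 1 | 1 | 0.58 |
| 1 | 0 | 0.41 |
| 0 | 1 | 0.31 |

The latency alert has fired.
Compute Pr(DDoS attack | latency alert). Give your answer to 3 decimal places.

Pr(DDoS attack | latency alert) ≈ 0.130

P(latency alert) = 0.02*0.823*0.964 + 0.31*0.823*0.036 + 0.41*0.177*0.964 + 0.58*0.177*0.036 = 0.015867 + 0.009185 + 0.069957 + 0.003696 = 0.098705
Of this, 0.012881 comes from 0.009185 + 0.003696 (the DDoS attack=true cases).
P(DDoS attack | latency alert) = 0.012881 / 0.098705 ≈ 0.130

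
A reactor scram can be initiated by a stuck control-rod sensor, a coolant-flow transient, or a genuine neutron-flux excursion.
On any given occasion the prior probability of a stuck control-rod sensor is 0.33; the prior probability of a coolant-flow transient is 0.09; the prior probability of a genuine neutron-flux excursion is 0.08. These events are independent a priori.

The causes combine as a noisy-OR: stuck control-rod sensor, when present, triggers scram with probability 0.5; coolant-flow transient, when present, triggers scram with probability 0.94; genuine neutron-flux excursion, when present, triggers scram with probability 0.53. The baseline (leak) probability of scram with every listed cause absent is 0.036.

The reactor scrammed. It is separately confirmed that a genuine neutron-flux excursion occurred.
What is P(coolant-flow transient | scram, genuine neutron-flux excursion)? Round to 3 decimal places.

Under noisy-OR, P(scram | causes) = 1 − (1−0.036)·∏(1−qᵢ) over the active causes.
P(scram | genuine neutron-flux excursion) = 0.54692·0.67·0.91 + 0.972815·0.67·0.09 + 0.77346·0.33·0.91 + 0.986408·0.33·0.09 = 0.333457 + 0.058661 + 0.232270 + 0.029296 = 0.653684
Restricting to configurations with coolant-flow transient present: 0.058661 + 0.029296 = 0.087957.
P(coolant-flow transient | scram, genuine neutron-flux excursion) = 0.087957 / 0.653684 ≈ 0.135

P(coolant-flow transient | scram, genuine neutron-flux excursion) ≈ 0.135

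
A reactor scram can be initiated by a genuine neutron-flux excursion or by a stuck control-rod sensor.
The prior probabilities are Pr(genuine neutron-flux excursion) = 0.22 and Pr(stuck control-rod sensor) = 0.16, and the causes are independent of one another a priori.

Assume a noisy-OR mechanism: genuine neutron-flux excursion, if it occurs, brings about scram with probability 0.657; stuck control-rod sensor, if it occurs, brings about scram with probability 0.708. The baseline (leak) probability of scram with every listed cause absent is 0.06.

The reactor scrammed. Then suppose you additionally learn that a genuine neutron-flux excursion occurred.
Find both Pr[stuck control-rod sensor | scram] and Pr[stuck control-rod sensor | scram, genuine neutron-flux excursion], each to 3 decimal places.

Under noisy-OR, P(scram | causes) = 1 − (1−0.06)·∏(1−qᵢ) over the active causes.
P(scram) = 0.06*0.78*0.84 + 0.72552*0.78*0.16 + 0.67758*0.22*0.84 + 0.905853*0.22*0.16 = 0.039312 + 0.090545 + 0.125217 + 0.031886 = 0.286960
The stuck control-rod sensor-present share is 0.090545 + 0.031886 = 0.122431.
P(stuck control-rod sensor | scram) = 0.122431 / 0.286960 ≈ 0.427

Now condition on the additional information:
P(scram | genuine neutron-flux excursion) = 0.67758·0.84 + 0.905853·0.16 = 0.569167 + 0.144936 = 0.714103
The stuck control-rod sensor-present share is 0.905853·0.16 = 0.144936.
P(stuck control-rod sensor | scram, genuine neutron-flux excursion) = 0.144936 / 0.714103 ≈ 0.203
— genuine neutron-flux excursion explains away the evidence for stuck control-rod sensor.

Pr[stuck control-rod sensor | scram] ≈ 0.427; Pr[stuck control-rod sensor | scram, genuine neutron-flux excursion] ≈ 0.203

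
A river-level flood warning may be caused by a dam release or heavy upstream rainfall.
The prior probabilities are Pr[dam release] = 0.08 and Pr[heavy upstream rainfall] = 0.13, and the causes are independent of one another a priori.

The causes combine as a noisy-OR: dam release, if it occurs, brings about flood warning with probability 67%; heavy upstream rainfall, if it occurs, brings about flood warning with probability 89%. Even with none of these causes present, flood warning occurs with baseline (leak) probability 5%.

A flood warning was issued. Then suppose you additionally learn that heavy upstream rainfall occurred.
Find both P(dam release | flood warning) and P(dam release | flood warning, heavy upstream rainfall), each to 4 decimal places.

Under noisy-OR, P(flood warning | causes) = 1 − (1−0.05)·∏(1−qᵢ) over the active causes.
For the numerator, keep only dam release=true terms: 0.047780 + 0.010041 = 0.057821
Normalizer over all consistent configurations: 0.05×0.92×0.87 + 0.8955×0.92×0.13 + 0.6865×0.08×0.87 + 0.965515×0.08×0.13 = 0.204943
Posterior = 0.057821 / 0.204943 ≈ 0.2821

Now also conditioning on heavy upstream rainfall=true:
Sum P(flood warning|·) weighted by the priors over both values of dam release:
  P(flood warning | heavy upstream rainfall) = 0.8955×0.92 + 0.965515×0.08
        = 0.823860 + 0.077241 = 0.901101
The terms with dam release present sum to 0.077241, so
  P(dam release | flood warning, heavy upstream rainfall) = 0.077241 / 0.901101 ≈ 0.0857
This is intercausal reasoning (explaining away): once heavy upstream rainfall accounts for the flood warning, dam release becomes less likely.

P(dam release | flood warning) ≈ 0.2821; P(dam release | flood warning, heavy upstream rainfall) ≈ 0.0857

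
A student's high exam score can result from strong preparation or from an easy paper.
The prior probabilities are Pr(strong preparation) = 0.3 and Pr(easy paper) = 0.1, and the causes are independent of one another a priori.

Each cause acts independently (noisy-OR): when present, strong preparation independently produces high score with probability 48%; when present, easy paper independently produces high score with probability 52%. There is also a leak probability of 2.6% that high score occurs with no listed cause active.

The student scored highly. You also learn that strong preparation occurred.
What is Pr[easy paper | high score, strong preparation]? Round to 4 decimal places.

Under noisy-OR, P(high score | causes) = 1 − (1−0.026)·∏(1−qᵢ) over the active causes.
Weight on easy paper=true, given the evidence: 0.75689·0.1 = 0.075689
The normalizing constant is 0.49352·0.9 + 0.75689·0.1 = 0.519857
P(easy paper | high score, strong preparation) = 0.075689/0.519857 ≈ 0.1456

Pr[easy paper | high score, strong preparation] ≈ 0.1456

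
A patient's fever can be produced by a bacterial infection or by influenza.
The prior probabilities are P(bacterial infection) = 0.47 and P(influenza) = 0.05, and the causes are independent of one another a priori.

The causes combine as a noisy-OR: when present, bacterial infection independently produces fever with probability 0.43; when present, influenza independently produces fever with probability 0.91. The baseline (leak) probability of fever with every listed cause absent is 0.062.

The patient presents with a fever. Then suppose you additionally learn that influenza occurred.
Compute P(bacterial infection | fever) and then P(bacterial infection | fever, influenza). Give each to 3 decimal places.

P(bacterial infection | fever) ≈ 0.806; P(bacterial infection | fever, influenza) ≈ 0.480

Under noisy-OR, P(fever | causes) = 1 − (1−0.062)·∏(1−qᵢ) over the active causes.
Enumerate the 4 (bacterial infection, influenza) configurations and weight by the priors:
  P(fever) = 0.062×0.53×0.95 + 0.91558×0.53×0.05 + 0.46534×0.47×0.95 + 0.951881×0.47×0.05
        = 0.031217 + 0.024263 + 0.207774 + 0.022369 = 0.285623
The terms with bacterial infection present sum to 0.230143, so
  P(bacterial infection | fever) = 0.230143 / 0.285623 ≈ 0.806

With the extra evidence:
For the numerator, keep only bacterial infection=true terms: 0.951881·0.47 = 0.447384
The normalizing constant is 0.91558·0.53 + 0.951881·0.47 = 0.932641
Posterior = 0.447384 / 0.932641 ≈ 0.480
Conditioning on influenza lowers the posterior on bacterial infection: the classic explaining-away effect in a common-effect structure.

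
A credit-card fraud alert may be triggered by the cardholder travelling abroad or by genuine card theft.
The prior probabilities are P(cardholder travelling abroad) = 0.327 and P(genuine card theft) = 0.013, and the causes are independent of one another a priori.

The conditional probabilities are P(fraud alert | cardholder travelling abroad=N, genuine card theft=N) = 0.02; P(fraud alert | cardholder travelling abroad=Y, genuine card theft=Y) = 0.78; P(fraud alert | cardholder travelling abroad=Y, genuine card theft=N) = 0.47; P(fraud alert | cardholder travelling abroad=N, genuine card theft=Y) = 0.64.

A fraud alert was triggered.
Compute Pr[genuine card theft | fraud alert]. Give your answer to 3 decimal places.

For the numerator, keep only genuine card theft=true terms: 0.005599 + 0.003316 = 0.008915
The normalizing constant is 0.02*0.673*0.987 + 0.64*0.673*0.013 + 0.47*0.327*0.987 + 0.78*0.327*0.013 = 0.173892
Posterior = 0.008915 / 0.173892 ≈ 0.051

Pr[genuine card theft | fraud alert] ≈ 0.051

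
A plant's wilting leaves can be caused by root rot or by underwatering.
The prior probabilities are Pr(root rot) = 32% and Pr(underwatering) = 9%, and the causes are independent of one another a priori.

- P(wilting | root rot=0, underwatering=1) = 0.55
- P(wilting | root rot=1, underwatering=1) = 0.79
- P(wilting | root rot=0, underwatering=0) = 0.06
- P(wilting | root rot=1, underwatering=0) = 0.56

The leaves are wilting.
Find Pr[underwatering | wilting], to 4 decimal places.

By total probability over the 4 (root rot, underwatering) configurations:
  P(wilting) = 0.06×0.68×0.91 + 0.55×0.68×0.09 + 0.56×0.32×0.91 + 0.79×0.32×0.09
        = 0.037128 + 0.033660 + 0.163072 + 0.022752 = 0.256612
The terms with underwatering present sum to 0.056412, so
  P(underwatering | wilting) = 0.056412 / 0.256612 ≈ 0.2198

Pr[underwatering | wilting] ≈ 0.2198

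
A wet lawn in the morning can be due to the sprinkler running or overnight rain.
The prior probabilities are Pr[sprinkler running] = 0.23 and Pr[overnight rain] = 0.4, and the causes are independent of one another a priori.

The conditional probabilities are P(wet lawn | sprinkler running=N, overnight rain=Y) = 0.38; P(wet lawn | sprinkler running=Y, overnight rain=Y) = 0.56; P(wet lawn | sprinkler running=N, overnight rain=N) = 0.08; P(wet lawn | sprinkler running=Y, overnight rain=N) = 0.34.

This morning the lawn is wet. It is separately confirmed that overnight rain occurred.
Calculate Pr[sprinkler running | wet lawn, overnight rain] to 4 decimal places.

Pr[sprinkler running | wet lawn, overnight rain] ≈ 0.3056

P(wet lawn | overnight rain) = 0.38·0.77 + 0.56·0.23 = 0.292600 + 0.128800 = 0.421400
Restricting to configurations with sprinkler running present: 0.56·0.23 = 0.128800.
P(sprinkler running | wet lawn, overnight rain) = 0.128800 / 0.421400 ≈ 0.3056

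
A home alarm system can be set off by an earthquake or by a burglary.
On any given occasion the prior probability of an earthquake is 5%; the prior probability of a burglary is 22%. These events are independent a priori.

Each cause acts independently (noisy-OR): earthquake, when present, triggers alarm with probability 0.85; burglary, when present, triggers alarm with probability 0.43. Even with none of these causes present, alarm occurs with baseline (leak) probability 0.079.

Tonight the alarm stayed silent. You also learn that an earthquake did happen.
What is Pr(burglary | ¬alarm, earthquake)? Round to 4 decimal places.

Under noisy-OR, P(alarm | causes) = 1 − (1−0.079)·∏(1−qᵢ) over the active causes.
Sum P(¬alarm|·) weighted by the priors over both values of burglary:
  P(¬alarm | earthquake) = 0.13815×0.78 + 0.078746×0.22
        = 0.107757 + 0.017324 = 0.125081
The terms with burglary present sum to 0.017324, so
  P(burglary | ¬alarm, earthquake) = 0.017324 / 0.125081 ≈ 0.1385

Pr(burglary | ¬alarm, earthquake) ≈ 0.1385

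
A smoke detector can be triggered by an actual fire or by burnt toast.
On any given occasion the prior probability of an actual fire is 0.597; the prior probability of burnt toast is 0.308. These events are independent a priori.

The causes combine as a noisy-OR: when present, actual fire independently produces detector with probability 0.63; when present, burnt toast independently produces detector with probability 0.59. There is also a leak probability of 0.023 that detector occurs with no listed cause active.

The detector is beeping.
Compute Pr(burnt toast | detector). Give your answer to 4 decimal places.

Pr(burnt toast | detector) ≈ 0.4609

Under noisy-OR, P(detector | causes) = 1 − (1−0.023)·∏(1−qᵢ) over the active causes.
Enumerate the 4 (actual fire, burnt toast) configurations and weight by the priors:
  P(detector) = 0.023·0.403·0.692 + 0.59943·0.403·0.308 + 0.63851·0.597·0.692 + 0.851789·0.597·0.308
        = 0.006414 + 0.074404 + 0.263784 + 0.156624 = 0.501226
Keeping only the burnt toast-present terms gives 0.231028, so
  P(burnt toast | detector) = 0.231028 / 0.501226 ≈ 0.4609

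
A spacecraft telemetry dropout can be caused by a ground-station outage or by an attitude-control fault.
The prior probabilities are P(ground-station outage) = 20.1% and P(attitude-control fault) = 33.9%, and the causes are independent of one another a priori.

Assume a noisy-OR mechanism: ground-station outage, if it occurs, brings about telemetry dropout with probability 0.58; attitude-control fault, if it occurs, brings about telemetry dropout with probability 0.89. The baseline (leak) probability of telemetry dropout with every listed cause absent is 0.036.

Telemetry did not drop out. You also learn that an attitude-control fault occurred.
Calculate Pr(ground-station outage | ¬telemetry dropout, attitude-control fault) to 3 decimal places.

Pr(ground-station outage | ¬telemetry dropout, attitude-control fault) ≈ 0.096

Under noisy-OR, P(telemetry dropout | causes) = 1 − (1−0.036)·∏(1−qᵢ) over the active causes.
Numerator (weight on configurations with ground-station outage): 0.044537*0.201 = 0.008952
Denominator P(¬telemetry dropout | attitude-control fault): 0.10604*0.799 + 0.044537*0.201 = 0.093678
Posterior = 0.008952 / 0.093678 ≈ 0.096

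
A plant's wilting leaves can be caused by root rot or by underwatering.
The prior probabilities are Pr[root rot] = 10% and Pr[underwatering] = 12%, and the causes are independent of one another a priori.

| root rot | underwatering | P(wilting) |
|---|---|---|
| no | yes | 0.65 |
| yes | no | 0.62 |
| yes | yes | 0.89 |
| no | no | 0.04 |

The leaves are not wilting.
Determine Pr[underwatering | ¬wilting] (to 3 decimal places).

Pr[underwatering | ¬wilting] ≈ 0.047

Enumerate the 4 (root rot, underwatering) configurations and weight by the priors:
  P(¬wilting) = 0.96×0.9×0.88 + 0.35×0.9×0.12 + 0.38×0.1×0.88 + 0.11×0.1×0.12
        = 0.760320 + 0.037800 + 0.033440 + 0.001320 = 0.832880
Configurations with underwatering contribute 0.039120, so
  P(underwatering | ¬wilting) = 0.039120 / 0.832880 ≈ 0.047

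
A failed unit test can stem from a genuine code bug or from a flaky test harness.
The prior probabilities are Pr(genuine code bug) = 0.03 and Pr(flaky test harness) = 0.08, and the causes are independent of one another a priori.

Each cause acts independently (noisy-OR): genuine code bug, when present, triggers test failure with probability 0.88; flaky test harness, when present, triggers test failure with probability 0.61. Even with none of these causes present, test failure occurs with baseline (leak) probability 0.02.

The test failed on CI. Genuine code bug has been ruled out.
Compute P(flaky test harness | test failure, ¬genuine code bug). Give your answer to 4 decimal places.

Under noisy-OR, P(test failure | causes) = 1 − (1−0.02)·∏(1−qᵢ) over the active causes.
P(test failure | ¬genuine code bug) = 0.02·0.92 + 0.6178·0.08 = 0.018400 + 0.049424 = 0.067824
Restricting to configurations with flaky test harness present: 0.6178·0.08 = 0.049424.
P(flaky test harness | test failure, ¬genuine code bug) = 0.049424 / 0.067824 ≈ 0.7287

P(flaky test harness | test failure, ¬genuine code bug) ≈ 0.7287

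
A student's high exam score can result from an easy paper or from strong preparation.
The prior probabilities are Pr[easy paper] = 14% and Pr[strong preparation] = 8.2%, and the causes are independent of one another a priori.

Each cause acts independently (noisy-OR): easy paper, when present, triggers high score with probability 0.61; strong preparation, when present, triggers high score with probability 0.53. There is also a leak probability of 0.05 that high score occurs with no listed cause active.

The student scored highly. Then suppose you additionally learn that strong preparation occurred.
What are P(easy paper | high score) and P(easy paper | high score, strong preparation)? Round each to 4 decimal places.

Under noisy-OR, P(high score | causes) = 1 − (1−0.05)·∏(1−qᵢ) over the active causes.
P(high score) = 0.05*0.86*0.918 + 0.5535*0.86*0.082 + 0.6295*0.14*0.918 + 0.825865*0.14*0.082 = 0.039474 + 0.039033 + 0.080903 + 0.009481 = 0.168891
Of this, 0.090384 comes from 0.080903 + 0.009481 (the easy paper=true cases).
Hence the posterior is 0.090384/0.168891 ≈ 0.5352.

Now also conditioning on strong preparation=true:
P(high score | strong preparation) = 0.5535*0.86 + 0.825865*0.14 = 0.476010 + 0.115621 = 0.591631
Restricting to configurations with easy paper present: 0.825865*0.14 = 0.115621.
P(easy paper | high score, strong preparation) = 0.115621 / 0.591631 ≈ 0.1954
The drop from 0.5352 to 0.1954 is the explaining-away (discounting) effect.

P(easy paper | high score) ≈ 0.5352; P(easy paper | high score, strong preparation) ≈ 0.1954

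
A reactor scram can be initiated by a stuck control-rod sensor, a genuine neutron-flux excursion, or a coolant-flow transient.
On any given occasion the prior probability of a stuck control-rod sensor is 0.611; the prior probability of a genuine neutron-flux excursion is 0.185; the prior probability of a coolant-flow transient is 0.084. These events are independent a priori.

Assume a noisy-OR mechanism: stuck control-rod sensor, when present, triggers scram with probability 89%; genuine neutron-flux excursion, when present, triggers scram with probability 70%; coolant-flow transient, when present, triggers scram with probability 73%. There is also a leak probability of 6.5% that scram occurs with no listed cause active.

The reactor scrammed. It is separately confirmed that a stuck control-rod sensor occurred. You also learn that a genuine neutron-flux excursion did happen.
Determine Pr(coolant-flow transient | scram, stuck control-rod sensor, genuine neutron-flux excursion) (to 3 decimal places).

Under noisy-OR, P(scram | causes) = 1 − (1−0.065)·∏(1−qᵢ) over the active causes.
For the numerator, keep only coolant-flow transient=true terms: 0.991669·0.084 = 0.083300
Normalizer over all consistent configurations: 0.969145·0.916 + 0.991669·0.084 = 0.971037
P(coolant-flow transient | scram, stuck control-rod sensor, genuine neutron-flux excursion) = 0.083300/0.971037 ≈ 0.086

Pr(coolant-flow transient | scram, stuck control-rod sensor, genuine neutron-flux excursion) ≈ 0.086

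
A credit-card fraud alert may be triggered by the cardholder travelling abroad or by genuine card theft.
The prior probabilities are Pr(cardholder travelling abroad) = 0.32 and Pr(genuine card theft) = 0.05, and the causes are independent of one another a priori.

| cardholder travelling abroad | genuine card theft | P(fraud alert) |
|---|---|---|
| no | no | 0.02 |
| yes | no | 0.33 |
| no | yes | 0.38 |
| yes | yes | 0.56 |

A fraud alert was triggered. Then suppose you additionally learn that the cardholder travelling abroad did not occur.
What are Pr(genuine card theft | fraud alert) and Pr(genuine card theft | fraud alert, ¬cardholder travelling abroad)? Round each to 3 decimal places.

Pr(genuine card theft | fraud alert) ≈ 0.162; Pr(genuine card theft | fraud alert, ¬cardholder travelling abroad) ≈ 0.500

By total probability over the 4 (cardholder travelling abroad, genuine card theft) configurations:
  P(fraud alert) = 0.02×0.68×0.95 + 0.38×0.68×0.05 + 0.33×0.32×0.95 + 0.56×0.32×0.05
        = 0.012920 + 0.012920 + 0.100320 + 0.008960 = 0.135120
Keeping only the genuine card theft-present terms gives 0.021880, so
  P(genuine card theft | fraud alert) = 0.021880 / 0.135120 ≈ 0.162

Now condition on the additional information:
P(fraud alert | ¬cardholder travelling abroad) = 0.02×0.95 + 0.38×0.05 = 0.019000 + 0.019000 = 0.038000
Of this, 0.019000 comes from 0.38×0.05 (the genuine card theft=true cases).
Hence the posterior is 0.019000/0.038000 ≈ 0.500.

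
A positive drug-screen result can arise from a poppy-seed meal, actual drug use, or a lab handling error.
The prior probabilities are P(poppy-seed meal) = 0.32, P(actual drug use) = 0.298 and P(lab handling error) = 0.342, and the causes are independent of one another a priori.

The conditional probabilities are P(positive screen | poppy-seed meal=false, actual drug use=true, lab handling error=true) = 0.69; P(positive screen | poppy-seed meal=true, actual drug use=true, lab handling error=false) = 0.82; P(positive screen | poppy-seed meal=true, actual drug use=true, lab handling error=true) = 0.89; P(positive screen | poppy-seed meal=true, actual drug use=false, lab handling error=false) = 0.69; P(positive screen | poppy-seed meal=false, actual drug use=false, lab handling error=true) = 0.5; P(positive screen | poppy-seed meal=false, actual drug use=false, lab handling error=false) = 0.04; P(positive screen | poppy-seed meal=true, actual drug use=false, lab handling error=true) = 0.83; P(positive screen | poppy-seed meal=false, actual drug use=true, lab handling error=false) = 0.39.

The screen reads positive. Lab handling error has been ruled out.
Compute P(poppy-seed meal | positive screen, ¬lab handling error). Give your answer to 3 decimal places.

P(poppy-seed meal | positive screen, ¬lab handling error) ≈ 0.704

Numerator (weight on configurations with poppy-seed meal): 0.155002 + 0.078195 = 0.233197
Denominator P(positive screen | ¬lab handling error): 0.04*0.68*0.702 + 0.39*0.68*0.298 + 0.69*0.32*0.702 + 0.82*0.32*0.298 = 0.331321
P(poppy-seed meal | positive screen, ¬lab handling error) = 0.233197/0.331321 ≈ 0.704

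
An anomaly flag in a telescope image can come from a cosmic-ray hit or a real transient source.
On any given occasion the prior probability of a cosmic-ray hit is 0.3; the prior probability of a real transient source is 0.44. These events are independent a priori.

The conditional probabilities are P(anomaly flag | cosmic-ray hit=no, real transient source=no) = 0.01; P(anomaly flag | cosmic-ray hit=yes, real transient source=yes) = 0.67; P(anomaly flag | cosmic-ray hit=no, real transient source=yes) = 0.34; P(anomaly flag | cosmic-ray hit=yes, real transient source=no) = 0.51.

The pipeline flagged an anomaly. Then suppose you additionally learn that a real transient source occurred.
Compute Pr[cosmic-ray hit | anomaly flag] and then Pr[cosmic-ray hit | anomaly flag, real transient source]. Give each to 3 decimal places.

Pr[cosmic-ray hit | anomaly flag] ≈ 0.616; Pr[cosmic-ray hit | anomaly flag, real transient source] ≈ 0.458

Sum P(anomaly flag|·) weighted by the priors over the 4 (cosmic-ray hit, real transient source) configurations:
  P(anomaly flag) = 0.01·0.7·0.56 + 0.34·0.7·0.44 + 0.51·0.3·0.56 + 0.67·0.3·0.44
        = 0.003920 + 0.104720 + 0.085680 + 0.088440 = 0.282760
Configurations with cosmic-ray hit contribute 0.174120, so
  P(cosmic-ray hit | anomaly flag) = 0.174120 / 0.282760 ≈ 0.616

Now also conditioning on real transient source=true:
P(anomaly flag | real transient source) = 0.34*0.7 + 0.67*0.3 = 0.238000 + 0.201000 = 0.439000
Of this, 0.201000 comes from 0.67*0.3 (the cosmic-ray hit=true cases).
Hence the posterior is 0.201000/0.439000 ≈ 0.458.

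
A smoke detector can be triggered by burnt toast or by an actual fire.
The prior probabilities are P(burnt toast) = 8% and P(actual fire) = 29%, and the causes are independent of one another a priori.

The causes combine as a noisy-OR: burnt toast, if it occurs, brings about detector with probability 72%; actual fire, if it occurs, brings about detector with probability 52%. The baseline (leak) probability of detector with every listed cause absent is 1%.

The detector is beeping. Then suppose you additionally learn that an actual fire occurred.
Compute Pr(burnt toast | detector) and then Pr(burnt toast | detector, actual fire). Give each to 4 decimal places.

Under noisy-OR, P(detector | causes) = 1 − (1−0.01)·∏(1−qᵢ) over the active causes.
For the numerator, keep only burnt toast=true terms: 0.041055 + 0.020113 = 0.061168
Denominator P(detector): 0.01·0.92·0.71 + 0.5248·0.92·0.29 + 0.7228·0.08·0.71 + 0.866944·0.08·0.29 = 0.207717
Posterior = 0.061168 / 0.207717 ≈ 0.2945

Now condition on the additional information:
P(detector | actual fire) = 0.5248·0.92 + 0.866944·0.08 = 0.482816 + 0.069356 = 0.552172
Of this, 0.069356 comes from 0.866944·0.08 (the burnt toast=true cases).
P(burnt toast | detector, actual fire) = 0.069356 / 0.552172 ≈ 0.1256

Pr(burnt toast | detector) ≈ 0.2945; Pr(burnt toast | detector, actual fire) ≈ 0.1256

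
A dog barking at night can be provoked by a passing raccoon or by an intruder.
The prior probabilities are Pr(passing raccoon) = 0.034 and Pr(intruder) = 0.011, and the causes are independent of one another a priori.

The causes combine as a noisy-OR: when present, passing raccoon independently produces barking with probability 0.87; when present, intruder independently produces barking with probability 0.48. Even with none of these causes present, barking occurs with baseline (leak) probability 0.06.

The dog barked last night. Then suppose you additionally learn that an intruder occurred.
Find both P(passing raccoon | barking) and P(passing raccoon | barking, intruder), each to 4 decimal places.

Under noisy-OR, P(barking | causes) = 1 − (1−0.06)·∏(1−qᵢ) over the active causes.
By total probability over the 4 (passing raccoon, intruder) configurations:
  P(barking) = 0.06×0.966×0.989 + 0.5112×0.966×0.011 + 0.8778×0.034×0.989 + 0.936456×0.034×0.011
        = 0.057322 + 0.005432 + 0.029517 + 0.000350 = 0.092621
Configurations with passing raccoon contribute 0.029867, so
  P(passing raccoon | barking) = 0.029867 / 0.092621 ≈ 0.3225

Now condition on the additional information:
Weight on passing raccoon=true, given the evidence: 0.936456×0.034 = 0.031840
Normalizer over all consistent configurations: 0.5112×0.966 + 0.936456×0.034 = 0.525659
P(passing raccoon | barking, intruder) = 0.031840/0.525659 ≈ 0.0606
This is intercausal reasoning (explaining away): once intruder accounts for the barking, passing raccoon becomes less likely.

P(passing raccoon | barking) ≈ 0.3225; P(passing raccoon | barking, intruder) ≈ 0.0606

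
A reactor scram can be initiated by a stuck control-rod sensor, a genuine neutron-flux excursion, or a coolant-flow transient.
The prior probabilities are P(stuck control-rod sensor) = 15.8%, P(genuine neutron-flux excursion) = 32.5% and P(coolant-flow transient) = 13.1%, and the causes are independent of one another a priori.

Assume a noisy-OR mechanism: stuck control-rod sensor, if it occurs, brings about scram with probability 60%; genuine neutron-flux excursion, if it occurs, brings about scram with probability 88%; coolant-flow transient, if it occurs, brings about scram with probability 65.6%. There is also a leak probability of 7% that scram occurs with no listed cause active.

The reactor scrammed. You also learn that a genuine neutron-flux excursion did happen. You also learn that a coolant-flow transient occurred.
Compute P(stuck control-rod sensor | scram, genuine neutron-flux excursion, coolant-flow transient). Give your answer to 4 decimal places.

P(stuck control-rod sensor | scram, genuine neutron-flux excursion, coolant-flow transient) ≈ 0.1612

Under noisy-OR, P(scram | causes) = 1 − (1−0.07)·∏(1−qᵢ) over the active causes.
P(scram | genuine neutron-flux excursion, coolant-flow transient) = 0.96161*0.842 + 0.984644*0.158 = 0.809676 + 0.155574 = 0.965250
The stuck control-rod sensor-present share is 0.984644*0.158 = 0.155574.
Hence the posterior is 0.155574/0.965250 ≈ 0.1612.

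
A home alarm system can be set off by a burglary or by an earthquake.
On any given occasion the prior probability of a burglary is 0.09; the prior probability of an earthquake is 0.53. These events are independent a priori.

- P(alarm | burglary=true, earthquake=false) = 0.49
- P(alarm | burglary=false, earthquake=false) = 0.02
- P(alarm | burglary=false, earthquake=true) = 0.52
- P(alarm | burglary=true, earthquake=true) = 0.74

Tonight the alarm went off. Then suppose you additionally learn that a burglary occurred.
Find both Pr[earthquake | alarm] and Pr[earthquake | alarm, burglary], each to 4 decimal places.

P(alarm) = 0.02·0.91·0.47 + 0.52·0.91·0.53 + 0.49·0.09·0.47 + 0.74·0.09·0.53 = 0.008554 + 0.250796 + 0.020727 + 0.035298 = 0.315375
Of this, 0.286094 comes from 0.250796 + 0.035298 (the earthquake=true cases).
P(earthquake | alarm) = 0.286094 / 0.315375 ≈ 0.9072

Now also conditioning on burglary=true:
Numerator (weight on configurations with earthquake): 0.74×0.53 = 0.392200
The normalizing constant is 0.49×0.47 + 0.74×0.53 = 0.622500
Posterior = 0.392200 / 0.622500 ≈ 0.6300

Pr[earthquake | alarm] ≈ 0.9072; Pr[earthquake | alarm, burglary] ≈ 0.6300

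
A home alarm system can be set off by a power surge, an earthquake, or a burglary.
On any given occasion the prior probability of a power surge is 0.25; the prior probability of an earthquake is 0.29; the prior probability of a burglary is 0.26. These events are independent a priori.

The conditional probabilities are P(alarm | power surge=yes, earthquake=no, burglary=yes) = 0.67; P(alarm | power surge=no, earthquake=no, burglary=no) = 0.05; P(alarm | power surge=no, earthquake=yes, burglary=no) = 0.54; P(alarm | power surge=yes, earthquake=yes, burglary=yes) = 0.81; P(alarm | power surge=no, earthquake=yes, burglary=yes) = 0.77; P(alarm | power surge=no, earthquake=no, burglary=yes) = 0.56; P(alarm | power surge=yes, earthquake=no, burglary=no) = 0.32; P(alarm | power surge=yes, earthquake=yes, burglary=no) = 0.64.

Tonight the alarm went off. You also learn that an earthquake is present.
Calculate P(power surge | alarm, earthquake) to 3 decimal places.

P(power surge | alarm, earthquake) ≈ 0.275

Sum P(alarm|·) weighted by the priors over the 4 (power surge, burglary) configurations:
  P(alarm | earthquake) = 0.54·0.75·0.74 + 0.77·0.75·0.26 + 0.64·0.25·0.74 + 0.81·0.25·0.26
        = 0.299700 + 0.150150 + 0.118400 + 0.052650 = 0.620900
The terms with power surge present sum to 0.171050, so
  P(power surge | alarm, earthquake) = 0.171050 / 0.620900 ≈ 0.275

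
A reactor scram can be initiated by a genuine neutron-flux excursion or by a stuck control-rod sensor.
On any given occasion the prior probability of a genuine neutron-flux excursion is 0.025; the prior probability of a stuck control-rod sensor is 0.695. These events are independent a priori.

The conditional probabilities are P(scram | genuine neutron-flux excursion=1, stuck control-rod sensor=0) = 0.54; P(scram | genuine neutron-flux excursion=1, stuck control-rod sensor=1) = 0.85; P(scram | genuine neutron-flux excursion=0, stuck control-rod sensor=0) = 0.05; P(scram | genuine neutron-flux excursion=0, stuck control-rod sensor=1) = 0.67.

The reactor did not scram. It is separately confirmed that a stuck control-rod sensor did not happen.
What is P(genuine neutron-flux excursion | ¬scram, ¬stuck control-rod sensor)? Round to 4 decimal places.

P(genuine neutron-flux excursion | ¬scram, ¬stuck control-rod sensor) ≈ 0.0123

P(¬scram | ¬stuck control-rod sensor) = 0.95×0.975 + 0.46×0.025 = 0.926250 + 0.011500 = 0.937750
Of this, 0.011500 comes from 0.46×0.025 (the genuine neutron-flux excursion=true cases).
P(genuine neutron-flux excursion | ¬scram, ¬stuck control-rod sensor) = 0.011500 / 0.937750 ≈ 0.0123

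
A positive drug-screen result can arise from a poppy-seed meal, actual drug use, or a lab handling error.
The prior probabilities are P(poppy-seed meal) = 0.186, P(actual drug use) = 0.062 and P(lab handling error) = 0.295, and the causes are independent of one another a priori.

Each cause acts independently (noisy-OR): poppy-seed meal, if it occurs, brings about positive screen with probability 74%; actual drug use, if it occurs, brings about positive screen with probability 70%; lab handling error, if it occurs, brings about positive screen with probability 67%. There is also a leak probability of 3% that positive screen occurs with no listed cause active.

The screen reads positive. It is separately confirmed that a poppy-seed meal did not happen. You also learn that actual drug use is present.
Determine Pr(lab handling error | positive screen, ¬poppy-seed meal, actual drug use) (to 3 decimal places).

Under noisy-OR, P(positive screen | causes) = 1 − (1−0.03)·∏(1−qᵢ) over the active causes.
P(positive screen | ¬poppy-seed meal, actual drug use) = 0.709·0.705 + 0.90397·0.295 = 0.499845 + 0.266671 = 0.766516
Restricting to configurations with lab handling error present: 0.90397·0.295 = 0.266671.
So P(lab handling error | positive screen, ¬poppy-seed meal, actual drug use) = 0.266671/0.766516 ≈ 0.348.

Pr(lab handling error | positive screen, ¬poppy-seed meal, actual drug use) ≈ 0.348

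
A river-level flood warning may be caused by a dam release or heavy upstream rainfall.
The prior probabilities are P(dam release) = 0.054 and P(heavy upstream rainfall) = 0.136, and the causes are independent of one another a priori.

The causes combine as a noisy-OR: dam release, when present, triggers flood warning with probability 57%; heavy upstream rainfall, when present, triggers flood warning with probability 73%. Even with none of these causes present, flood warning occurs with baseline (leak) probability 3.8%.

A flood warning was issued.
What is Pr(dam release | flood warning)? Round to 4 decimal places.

Pr(dam release | flood warning) ≈ 0.2115

Under noisy-OR, P(flood warning | causes) = 1 − (1−0.038)·∏(1−qᵢ) over the active causes.
By total probability over the 4 (dam release, heavy upstream rainfall) configurations:
  P(flood warning) = 0.038*0.946*0.864 + 0.74026*0.946*0.136 + 0.58634*0.054*0.864 + 0.888312*0.054*0.136
        = 0.031059 + 0.095239 + 0.027356 + 0.006524 = 0.160178
Configurations with dam release contribute 0.033880, so
  P(dam release | flood warning) = 0.033880 / 0.160178 ≈ 0.2115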